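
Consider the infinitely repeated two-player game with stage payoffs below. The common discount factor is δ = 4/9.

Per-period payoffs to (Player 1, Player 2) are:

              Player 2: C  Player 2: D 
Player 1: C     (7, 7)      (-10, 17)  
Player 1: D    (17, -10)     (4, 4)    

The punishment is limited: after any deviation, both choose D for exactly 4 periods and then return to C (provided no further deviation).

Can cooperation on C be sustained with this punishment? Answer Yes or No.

No

A one-shot deviation gives 17 now, then 4 for 4 periods, then back to 7.
Gain from deviating: (17−7) today; loss: (7−4) in each of the next 4 periods.
No-deviation condition: (7−4)(δ+…+δ^4) ≥ 17−7, i.e. δ+…+δ^4 ≥ 10/3.
At δ = 4/9: δ+…+δ^4 = 0.7688 < 3.3333.
So cooperation is not sustainable.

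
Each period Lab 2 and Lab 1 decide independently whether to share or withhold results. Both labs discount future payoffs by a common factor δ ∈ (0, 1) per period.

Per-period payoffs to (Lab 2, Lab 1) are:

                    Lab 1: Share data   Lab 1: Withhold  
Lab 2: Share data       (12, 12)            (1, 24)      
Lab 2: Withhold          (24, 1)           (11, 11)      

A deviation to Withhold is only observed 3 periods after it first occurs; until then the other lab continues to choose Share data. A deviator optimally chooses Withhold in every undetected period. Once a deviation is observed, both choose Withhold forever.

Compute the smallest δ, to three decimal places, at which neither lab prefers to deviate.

0.974

Deviating for the 3 undetected periods gains 24−12 = 12 per period over cooperation, then loses 12−11 = 1 per period forever once punishment starts.
Gain: 12(1 + δ + … + δ^2); loss: 1·δ^3/(1−δ).
No profitable deviation ⇔ 12(1−δ^3) ≤ 1·δ^3, i.e. δ^3 ≥ 12/(12+1) = 12/13.
Hence δ ≥ (12/13)^(1/3) ≈ 0.974.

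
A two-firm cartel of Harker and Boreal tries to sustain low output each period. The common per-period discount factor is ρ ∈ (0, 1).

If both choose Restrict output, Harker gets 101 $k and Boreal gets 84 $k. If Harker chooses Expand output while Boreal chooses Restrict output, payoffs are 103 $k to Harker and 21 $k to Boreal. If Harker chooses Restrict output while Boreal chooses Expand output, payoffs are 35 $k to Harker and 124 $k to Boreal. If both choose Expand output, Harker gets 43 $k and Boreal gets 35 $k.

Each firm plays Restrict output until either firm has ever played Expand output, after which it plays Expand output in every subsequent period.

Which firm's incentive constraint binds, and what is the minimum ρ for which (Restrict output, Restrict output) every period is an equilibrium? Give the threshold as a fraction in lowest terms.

Boreal; ρ ≥ 40/89

For Harker: deviation gain 103−101 = 2, per-period punishment loss 101−43 = 58. IC gives ρ ≥ 2/60 = 1/30.
For Boreal: gain 40, loss 49 per period, so ρ ≥ 40/89.
The tighter constraint is Boreal's, so cooperation needs ρ ≥ 40/89.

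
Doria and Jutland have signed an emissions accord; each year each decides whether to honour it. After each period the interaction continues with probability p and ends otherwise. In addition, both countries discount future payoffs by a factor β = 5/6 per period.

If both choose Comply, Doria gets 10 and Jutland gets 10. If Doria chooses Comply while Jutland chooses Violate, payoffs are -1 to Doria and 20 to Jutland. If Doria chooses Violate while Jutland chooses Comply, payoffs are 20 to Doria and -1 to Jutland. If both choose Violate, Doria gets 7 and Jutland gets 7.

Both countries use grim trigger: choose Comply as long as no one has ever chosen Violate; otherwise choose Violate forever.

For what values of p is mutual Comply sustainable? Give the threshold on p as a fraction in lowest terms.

12/13

With continuation probability p and discount β, the effective per-period discount factor is βp.
Grim-trigger IC: βp ≥ (20−10)/(20−7) = 10/13.
So p ≥ (10/13)/(5/6) = 12/13.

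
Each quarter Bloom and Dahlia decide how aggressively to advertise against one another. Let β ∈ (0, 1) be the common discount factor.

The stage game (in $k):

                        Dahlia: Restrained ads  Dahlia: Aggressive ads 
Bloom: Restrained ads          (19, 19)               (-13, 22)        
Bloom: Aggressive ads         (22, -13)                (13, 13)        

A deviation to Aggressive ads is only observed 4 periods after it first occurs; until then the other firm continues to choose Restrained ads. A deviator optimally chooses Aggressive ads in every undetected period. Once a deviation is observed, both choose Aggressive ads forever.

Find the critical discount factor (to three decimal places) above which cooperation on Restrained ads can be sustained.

0.760

Deviating for the 4 undetected periods gains 22−19 = 3 per period over cooperation, then loses 19−13 = 6 per period forever once punishment starts.
Gain: 3(1 + β + … + β^3); loss: 6·β^4/(1−β).
No profitable deviation ⇔ 3(1−β^4) ≤ 6·β^4, i.e. β^4 ≥ 3/(3+6) = 1/3.
Hence β ≥ (1/3)^(1/4) ≈ 0.760.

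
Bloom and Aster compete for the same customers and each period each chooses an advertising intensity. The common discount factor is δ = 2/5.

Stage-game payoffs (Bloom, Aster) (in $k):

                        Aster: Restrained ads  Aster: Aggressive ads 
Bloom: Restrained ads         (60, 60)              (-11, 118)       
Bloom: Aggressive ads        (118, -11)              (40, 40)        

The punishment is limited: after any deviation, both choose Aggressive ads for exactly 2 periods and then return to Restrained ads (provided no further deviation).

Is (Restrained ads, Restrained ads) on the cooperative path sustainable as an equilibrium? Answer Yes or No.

A one-shot deviation gives 118 now, then 40 for 2 periods, then back to 60.
Gain from deviating: (118−60) today; loss: (60−40) in each of the next 2 periods.
No-deviation condition: (60−40)(δ+…+δ^2) ≥ 118−60, i.e. δ+…+δ^2 ≥ 29/10.
At δ = 2/5: δ+…+δ^2 = 0.5600 < 2.9000.
So cooperation is not sustainable.

No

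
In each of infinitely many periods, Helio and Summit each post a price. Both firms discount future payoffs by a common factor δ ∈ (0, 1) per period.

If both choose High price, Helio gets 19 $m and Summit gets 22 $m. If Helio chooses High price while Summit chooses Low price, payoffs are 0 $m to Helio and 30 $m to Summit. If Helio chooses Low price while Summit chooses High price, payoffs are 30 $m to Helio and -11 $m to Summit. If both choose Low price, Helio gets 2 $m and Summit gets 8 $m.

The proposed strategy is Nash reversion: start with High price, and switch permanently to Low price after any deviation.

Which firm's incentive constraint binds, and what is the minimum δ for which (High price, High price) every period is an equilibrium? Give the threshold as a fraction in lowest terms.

Helio; δ ≥ 11/28

Helio: cooperation gives 19 each period; deviation gives 30 once then 2 forever.
  19/(1−δ) ≥ 30 + 2δ/(1−δ) ⇒ δ ≥ 11/28.
Summit: cooperation gives 22 each period; deviation gives 30 once then 8 forever.
  δ ≥ 8/22 = 4/11.
Both must hold, so the binding constraint is Helio's: δ ≥ 11/28.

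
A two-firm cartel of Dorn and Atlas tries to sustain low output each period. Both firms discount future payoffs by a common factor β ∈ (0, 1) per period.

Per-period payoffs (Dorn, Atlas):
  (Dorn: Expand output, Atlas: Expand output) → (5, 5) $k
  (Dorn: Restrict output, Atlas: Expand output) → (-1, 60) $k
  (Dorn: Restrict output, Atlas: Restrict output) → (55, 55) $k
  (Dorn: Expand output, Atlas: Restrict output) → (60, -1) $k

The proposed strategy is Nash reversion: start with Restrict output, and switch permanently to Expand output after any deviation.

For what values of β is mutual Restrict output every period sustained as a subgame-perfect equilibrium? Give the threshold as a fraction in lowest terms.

One-period gain from deviating is 60 − 55 = 5. The loss is 55 − 5 = 50 in every subsequent period, with present value 50·β/(1−β).
Deviation is unprofitable when 50·β/(1−β) ≥ 5, i.e. β/(1−β) ≥ 1/10.
Equivalently β ≥ 5/(5+50) = 1/11.

1/11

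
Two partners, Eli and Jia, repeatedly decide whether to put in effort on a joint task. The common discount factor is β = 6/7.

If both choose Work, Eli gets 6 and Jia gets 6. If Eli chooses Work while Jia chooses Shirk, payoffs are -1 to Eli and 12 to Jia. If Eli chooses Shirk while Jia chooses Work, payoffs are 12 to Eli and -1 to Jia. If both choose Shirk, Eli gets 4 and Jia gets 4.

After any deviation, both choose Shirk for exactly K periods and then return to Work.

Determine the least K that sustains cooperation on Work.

No profitable deviation requires (6−4)(β+…+β^K) ≥ 12−6, i.e. β+…+β^K ≥ 3 ≈ 3.0000.
With β = 6/7, the partial sums are K=1: 0.8571, K=2: 1.5918, K=3: 2.2216, K=4: 2.7613, K=5: 3.2240.
K = 5 is the first length at which the sum reaches 3.0000.

5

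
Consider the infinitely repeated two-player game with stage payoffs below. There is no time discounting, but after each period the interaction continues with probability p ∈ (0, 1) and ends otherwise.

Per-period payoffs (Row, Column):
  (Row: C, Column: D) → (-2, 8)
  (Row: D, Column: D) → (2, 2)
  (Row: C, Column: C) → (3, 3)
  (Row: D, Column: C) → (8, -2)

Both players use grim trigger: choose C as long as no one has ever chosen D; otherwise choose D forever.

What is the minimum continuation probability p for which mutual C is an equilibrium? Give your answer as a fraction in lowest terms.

Expected cooperation value is 3 + p·3 + p²·3 + … = 3/(1−p); deviation gives 8 + p·2/(1−p).
3 ≥ 8(1−p) + 2p ⇒ 6p ≥ 5 ⇒ p ≥ 5/6.

5/6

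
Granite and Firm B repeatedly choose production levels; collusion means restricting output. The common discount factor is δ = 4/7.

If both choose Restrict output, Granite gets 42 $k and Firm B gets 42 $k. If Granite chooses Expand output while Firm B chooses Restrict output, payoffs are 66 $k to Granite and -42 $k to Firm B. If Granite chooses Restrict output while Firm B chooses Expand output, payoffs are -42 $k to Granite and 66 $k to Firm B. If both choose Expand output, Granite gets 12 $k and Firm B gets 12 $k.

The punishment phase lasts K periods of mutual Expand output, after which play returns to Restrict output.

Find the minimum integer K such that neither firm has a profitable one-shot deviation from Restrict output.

Need Σ_{k=1}^{K} δ^k ≥ (66−42)/(42−12) = 0.8000 at δ = 4/7.
At K = 1 the sum is 0.5714 < 0.8000; at K = 2 it is 0.8980 ≥ 0.8000.
So the minimum punishment length is K = 2.

2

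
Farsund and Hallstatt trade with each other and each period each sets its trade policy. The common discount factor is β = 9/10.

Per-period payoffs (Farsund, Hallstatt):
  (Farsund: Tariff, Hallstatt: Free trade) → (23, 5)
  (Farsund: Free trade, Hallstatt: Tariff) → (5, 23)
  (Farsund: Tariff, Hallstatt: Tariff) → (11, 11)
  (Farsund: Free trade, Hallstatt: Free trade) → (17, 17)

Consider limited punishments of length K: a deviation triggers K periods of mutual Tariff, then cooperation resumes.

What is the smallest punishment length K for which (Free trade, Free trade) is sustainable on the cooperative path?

IC: β(1−β^K)/(1−β) ≥ (23−17)/(17−11) = 1.
With β = 9/10: need 1 − β^K ≥ 1·(1−9/10)/(9/10), i.e. β^K ≤ 0.8889.
Since (9/10)^1 = 0.9000 and (9/10)^2 = 0.8100, the smallest such K is 2.

2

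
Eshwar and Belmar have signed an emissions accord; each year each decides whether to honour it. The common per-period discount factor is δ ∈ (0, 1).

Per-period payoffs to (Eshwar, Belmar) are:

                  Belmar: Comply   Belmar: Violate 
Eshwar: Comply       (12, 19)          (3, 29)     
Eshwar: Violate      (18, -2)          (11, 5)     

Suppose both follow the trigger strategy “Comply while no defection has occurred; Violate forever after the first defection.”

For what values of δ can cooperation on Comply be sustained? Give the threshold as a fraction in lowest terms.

Eshwar: cooperation gives 12 each period; deviation gives 18 once then 11 forever.
  12/(1−δ) ≥ 18 + 11δ/(1−δ) ⇒ δ ≥ 6/7.
Belmar: cooperation gives 19 each period; deviation gives 29 once then 5 forever.
  δ ≥ 10/24 = 5/12.
Both must hold, so the binding constraint is Eshwar's: δ ≥ 6/7.

6/7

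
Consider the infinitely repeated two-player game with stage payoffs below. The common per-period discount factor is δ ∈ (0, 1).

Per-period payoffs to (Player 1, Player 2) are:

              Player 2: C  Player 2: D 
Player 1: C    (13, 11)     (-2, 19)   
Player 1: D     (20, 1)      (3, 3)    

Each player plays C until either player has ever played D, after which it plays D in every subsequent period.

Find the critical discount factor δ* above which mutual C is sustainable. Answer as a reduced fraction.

For Player 1: deviation gain 20−13 = 7, per-period punishment loss 13−3 = 10. IC gives δ ≥ 7/17.
For Player 2: gain 8, loss 8 per period, so δ ≥ 8/16 = 1/2.
The tighter constraint is Player 2's, so cooperation needs δ ≥ 1/2.

1/2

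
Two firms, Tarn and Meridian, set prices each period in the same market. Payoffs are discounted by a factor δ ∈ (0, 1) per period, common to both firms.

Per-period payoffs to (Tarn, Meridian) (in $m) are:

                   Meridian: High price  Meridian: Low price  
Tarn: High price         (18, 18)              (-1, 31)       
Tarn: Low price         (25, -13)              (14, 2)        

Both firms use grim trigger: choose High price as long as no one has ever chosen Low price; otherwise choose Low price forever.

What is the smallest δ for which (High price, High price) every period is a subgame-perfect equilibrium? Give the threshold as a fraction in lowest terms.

For Tarn: deviation gain 25−18 = 7, per-period punishment loss 18−14 = 4. IC gives δ ≥ 7/11.
For Meridian: gain 13, loss 16 per period, so δ ≥ 13/29.
The tighter constraint is Tarn's, so cooperation needs δ ≥ 7/11.

7/11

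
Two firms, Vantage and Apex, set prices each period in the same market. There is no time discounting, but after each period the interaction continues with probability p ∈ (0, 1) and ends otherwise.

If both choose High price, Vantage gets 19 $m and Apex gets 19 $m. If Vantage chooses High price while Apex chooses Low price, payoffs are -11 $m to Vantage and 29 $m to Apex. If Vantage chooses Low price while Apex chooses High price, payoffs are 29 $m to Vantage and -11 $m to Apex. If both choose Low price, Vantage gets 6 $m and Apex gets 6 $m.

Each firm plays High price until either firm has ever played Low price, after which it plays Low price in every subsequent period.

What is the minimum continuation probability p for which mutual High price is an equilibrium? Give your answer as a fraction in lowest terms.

Expected cooperation value is 19 + p·19 + p²·19 + … = 19/(1−p); deviation gives 29 + p·6/(1−p).
19 ≥ 29(1−p) + 6p ⇒ 23p ≥ 10 ⇒ p ≥ 10/23.

10/23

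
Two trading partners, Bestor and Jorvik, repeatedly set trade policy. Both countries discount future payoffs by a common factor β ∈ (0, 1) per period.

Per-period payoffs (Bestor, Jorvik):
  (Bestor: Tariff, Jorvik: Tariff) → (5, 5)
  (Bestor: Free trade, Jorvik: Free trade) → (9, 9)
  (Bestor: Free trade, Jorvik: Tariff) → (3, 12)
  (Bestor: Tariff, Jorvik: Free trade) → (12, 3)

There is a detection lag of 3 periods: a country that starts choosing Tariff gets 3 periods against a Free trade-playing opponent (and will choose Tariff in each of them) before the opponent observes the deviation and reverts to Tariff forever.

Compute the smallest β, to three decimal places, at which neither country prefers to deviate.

A deviator earns 12 for 3 periods, then 5 forever; cooperating earns 9 forever. Multiplying the IC by (1−β):
9 ≥ 12(1−β^3) + 5β^3, so 7·β^3 ≥ 3 and β^3 ≥ 3/7.
β ≥ (3/7)^(1/3) ≈ 0.754.

0.754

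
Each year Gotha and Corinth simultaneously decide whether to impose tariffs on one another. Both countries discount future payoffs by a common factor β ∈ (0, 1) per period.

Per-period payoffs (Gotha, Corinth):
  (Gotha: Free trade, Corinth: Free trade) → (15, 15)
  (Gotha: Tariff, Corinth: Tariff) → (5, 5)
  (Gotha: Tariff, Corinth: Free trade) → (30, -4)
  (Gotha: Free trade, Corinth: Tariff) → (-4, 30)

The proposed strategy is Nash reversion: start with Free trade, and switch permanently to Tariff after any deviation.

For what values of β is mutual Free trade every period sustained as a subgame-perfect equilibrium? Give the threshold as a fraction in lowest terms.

One-period gain from deviating is 30 − 15 = 15. The loss is 15 − 5 = 10 in every subsequent period, with present value 10·β/(1−β).
Deviation is unprofitable when 10·β/(1−β) ≥ 15, i.e. β/(1−β) ≥ 3/2.
Equivalently β ≥ 15/(15+10) = 3/5.

3/5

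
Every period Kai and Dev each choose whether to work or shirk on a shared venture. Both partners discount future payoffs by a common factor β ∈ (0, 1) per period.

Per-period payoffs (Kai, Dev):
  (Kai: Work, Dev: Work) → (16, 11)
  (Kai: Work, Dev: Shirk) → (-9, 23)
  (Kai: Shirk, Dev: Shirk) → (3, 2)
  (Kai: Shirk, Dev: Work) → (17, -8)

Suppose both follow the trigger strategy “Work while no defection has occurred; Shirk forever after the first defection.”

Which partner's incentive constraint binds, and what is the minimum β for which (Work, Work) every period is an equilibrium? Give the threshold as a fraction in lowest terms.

For Kai: deviation gain 17−16 = 1, per-period punishment loss 16−3 = 13. IC gives β ≥ 1/14.
For Dev: gain 12, loss 9 per period, so β ≥ 12/21 = 4/7.
The tighter constraint is Dev's, so cooperation needs β ≥ 4/7.

Dev; β ≥ 4/7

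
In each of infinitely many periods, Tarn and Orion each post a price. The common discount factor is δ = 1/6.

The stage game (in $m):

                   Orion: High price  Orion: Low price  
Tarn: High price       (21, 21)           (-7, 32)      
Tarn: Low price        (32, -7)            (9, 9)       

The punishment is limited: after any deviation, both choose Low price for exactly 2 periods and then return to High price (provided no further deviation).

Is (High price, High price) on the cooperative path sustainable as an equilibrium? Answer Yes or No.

No

A one-shot deviation gives 32 now, then 9 for 2 periods, then back to 21.
Gain from deviating: (32−21) today; loss: (21−9) in each of the next 2 periods.
No-deviation condition: (21−9)(δ+…+δ^2) ≥ 32−21, i.e. δ+…+δ^2 ≥ 11/12.
At δ = 1/6: δ+…+δ^2 = 0.1944 < 0.9167.
So cooperation is not sustainable.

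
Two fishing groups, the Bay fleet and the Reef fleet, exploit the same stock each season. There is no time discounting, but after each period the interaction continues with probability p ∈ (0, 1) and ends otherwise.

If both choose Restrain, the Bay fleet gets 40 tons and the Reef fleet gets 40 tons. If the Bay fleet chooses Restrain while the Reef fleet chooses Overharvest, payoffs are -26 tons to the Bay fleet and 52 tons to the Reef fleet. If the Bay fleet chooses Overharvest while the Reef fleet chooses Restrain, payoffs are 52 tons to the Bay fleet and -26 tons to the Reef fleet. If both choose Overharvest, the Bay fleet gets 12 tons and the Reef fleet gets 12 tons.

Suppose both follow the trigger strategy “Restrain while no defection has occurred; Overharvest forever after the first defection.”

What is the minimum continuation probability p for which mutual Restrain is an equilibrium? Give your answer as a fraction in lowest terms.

3/10

With no time discounting, the continuation probability p plays the role of the discount factor.
Grim-trigger IC: 40/(1−p) ≥ 52 + 12p/(1−p) ⇒ p ≥ (52−40)/(52−12) = 3/10.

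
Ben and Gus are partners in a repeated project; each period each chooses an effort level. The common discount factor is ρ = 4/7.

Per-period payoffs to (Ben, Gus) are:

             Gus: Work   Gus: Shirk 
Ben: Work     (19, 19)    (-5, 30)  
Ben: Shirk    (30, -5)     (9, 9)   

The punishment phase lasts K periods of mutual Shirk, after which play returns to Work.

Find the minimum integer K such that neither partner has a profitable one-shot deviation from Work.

Need Σ_{k=1}^{K} ρ^k ≥ (30−19)/(19−9) = 1.1000 at ρ = 4/7.
At K = 3 the sum is 1.0845 < 1.1000; at K = 4 it is 1.1912 ≥ 1.1000.
So the minimum punishment length is K = 4.

4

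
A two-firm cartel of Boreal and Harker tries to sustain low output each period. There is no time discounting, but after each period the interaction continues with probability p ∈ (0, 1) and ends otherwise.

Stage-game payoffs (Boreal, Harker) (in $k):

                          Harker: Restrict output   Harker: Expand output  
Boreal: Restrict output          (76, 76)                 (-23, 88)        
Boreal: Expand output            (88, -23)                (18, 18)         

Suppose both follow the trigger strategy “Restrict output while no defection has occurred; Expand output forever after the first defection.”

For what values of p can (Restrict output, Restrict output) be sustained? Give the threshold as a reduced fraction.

With no time discounting, the continuation probability p plays the role of the discount factor.
Grim-trigger IC: 76/(1−p) ≥ 88 + 18p/(1−p) ⇒ p ≥ (88−76)/(88−18) = 6/35.

6/35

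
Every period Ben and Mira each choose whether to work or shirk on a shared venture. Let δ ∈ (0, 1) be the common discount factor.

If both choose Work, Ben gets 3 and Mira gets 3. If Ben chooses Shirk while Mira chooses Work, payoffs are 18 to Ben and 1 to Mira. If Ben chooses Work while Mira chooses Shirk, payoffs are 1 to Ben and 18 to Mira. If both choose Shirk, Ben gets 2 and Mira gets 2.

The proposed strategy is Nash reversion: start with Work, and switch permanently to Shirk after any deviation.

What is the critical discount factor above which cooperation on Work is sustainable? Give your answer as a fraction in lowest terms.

15/16

3/(1−δ) ≥ 18 + 2δ/(1−δ)
3 ≥ 18 − 16δ
δ ≥ 15/16.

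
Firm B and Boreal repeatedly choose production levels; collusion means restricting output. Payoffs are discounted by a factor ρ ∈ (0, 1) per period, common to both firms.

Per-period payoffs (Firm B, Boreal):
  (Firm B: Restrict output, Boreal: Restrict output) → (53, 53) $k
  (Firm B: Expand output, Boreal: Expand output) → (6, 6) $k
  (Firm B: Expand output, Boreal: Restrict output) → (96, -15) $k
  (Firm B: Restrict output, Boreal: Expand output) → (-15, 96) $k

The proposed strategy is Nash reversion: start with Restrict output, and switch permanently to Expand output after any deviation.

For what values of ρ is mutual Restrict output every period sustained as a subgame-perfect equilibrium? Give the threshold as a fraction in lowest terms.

Cooperation forever yields 53 each period: 53/(1−ρ).
Deviating yields 96 once, then 6 forever: 96 + 6ρ/(1−ρ).
No profitable deviation requires 53/(1−ρ) ≥ 96 + 6ρ/(1−ρ).
Multiplying by (1−ρ): 53 ≥ 96(1−ρ) + 6ρ = 96 − 90ρ.
So 90ρ ≥ 43, i.e. ρ ≥ 43/90.

43/90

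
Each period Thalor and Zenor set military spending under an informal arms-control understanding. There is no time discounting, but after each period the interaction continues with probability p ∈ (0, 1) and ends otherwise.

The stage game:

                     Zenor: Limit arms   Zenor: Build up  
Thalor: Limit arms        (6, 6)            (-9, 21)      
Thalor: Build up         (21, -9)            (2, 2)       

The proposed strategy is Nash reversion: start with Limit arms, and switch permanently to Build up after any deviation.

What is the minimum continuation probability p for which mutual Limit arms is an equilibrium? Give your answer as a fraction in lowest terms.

With no time discounting, the continuation probability p plays the role of the discount factor.
Grim-trigger IC: 6/(1−p) ≥ 21 + 2p/(1−p) ⇒ p ≥ (21−6)/(21−2) = 15/19.

15/19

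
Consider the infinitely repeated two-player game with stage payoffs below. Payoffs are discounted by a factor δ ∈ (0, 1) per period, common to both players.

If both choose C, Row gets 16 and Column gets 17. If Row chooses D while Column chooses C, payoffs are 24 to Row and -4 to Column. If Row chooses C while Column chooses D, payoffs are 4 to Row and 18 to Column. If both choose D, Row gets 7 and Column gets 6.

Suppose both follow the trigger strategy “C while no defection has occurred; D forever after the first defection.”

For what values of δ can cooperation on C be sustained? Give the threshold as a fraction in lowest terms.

For Row: deviation gain 24−16 = 8, per-period punishment loss 16−7 = 9. IC gives δ ≥ 8/17.
For Column: gain 1, loss 11 per period, so δ ≥ 1/12.
The tighter constraint is Row's, so cooperation needs δ ≥ 8/17.

8/17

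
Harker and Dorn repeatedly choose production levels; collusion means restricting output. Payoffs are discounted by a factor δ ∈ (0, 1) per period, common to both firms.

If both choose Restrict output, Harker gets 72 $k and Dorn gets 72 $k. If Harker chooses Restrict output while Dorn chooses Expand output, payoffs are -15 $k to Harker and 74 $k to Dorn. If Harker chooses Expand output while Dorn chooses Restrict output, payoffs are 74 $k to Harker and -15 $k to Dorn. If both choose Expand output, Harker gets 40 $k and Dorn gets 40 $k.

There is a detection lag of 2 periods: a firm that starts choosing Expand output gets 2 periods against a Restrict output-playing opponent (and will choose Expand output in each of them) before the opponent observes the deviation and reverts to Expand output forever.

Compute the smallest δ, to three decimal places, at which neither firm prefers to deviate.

0.243

Deviating for the 2 undetected periods gains 74−72 = 2 per period over cooperation, then loses 72−40 = 32 per period forever once punishment starts.
Gain: 2(1 + δ + … + δ^1); loss: 32·δ^2/(1−δ).
No profitable deviation ⇔ 2(1−δ^2) ≤ 32·δ^2, i.e. δ^2 ≥ 2/(2+32) = 1/17.
Hence δ ≥ (1/17)^(1/2) ≈ 0.243.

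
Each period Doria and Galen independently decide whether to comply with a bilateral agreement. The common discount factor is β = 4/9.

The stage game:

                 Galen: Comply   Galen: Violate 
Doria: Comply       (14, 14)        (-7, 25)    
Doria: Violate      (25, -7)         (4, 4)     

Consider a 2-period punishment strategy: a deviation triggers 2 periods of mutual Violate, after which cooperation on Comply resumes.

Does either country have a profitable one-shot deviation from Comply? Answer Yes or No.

A one-shot deviation gives 25 now, then 4 for 2 periods, then back to 14.
Gain from deviating: (25−14) today; loss: (14−4) in each of the next 2 periods.
No-deviation condition: (14−4)(β+…+β^2) ≥ 25−14, i.e. β+…+β^2 ≥ 11/10.
At β = 4/9: β+…+β^2 = 0.6420 < 1.1000.
So cooperation is not sustainable.

Yes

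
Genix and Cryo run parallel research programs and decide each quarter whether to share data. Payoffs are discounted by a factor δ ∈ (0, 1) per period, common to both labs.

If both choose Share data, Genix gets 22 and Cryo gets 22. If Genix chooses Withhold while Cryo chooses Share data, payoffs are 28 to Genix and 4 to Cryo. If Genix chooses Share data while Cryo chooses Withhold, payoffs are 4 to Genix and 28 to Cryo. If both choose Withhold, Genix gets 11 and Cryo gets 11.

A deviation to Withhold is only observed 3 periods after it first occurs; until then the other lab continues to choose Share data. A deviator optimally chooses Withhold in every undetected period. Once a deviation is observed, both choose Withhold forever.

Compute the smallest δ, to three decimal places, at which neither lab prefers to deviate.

The best deviation is to choose Withhold for all 3 undetected periods, earning 28 each, then 11 forever once detected.
Deviation value: 28(1−δ^3)/(1−δ) + 11δ^3/(1−δ); cooperation value: 22/(1−δ).
IC: 22 ≥ 28(1−δ^3) + 11δ^3 = 28 − 17δ^3.
So δ^3 ≥ 6/17, giving δ ≥ (6/17)^(1/3) ≈ 0.707.

0.707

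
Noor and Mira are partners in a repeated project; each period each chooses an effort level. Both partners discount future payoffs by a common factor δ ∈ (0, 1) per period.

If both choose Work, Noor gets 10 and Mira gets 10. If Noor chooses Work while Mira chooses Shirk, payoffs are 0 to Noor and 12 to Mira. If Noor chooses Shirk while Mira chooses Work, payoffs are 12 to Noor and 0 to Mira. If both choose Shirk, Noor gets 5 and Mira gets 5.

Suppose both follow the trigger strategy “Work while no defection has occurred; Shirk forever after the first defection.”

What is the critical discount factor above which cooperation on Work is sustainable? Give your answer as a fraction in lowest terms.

2/7

Cooperation forever yields 10 each period: 10/(1−δ).
Deviating yields 12 once, then 5 forever: 12 + 5δ/(1−δ).
No profitable deviation requires 10/(1−δ) ≥ 12 + 5δ/(1−δ).
Multiplying by (1−δ): 10 ≥ 12(1−δ) + 5δ = 12 − 7δ.
So 7δ ≥ 2, i.e. δ ≥ 2/7.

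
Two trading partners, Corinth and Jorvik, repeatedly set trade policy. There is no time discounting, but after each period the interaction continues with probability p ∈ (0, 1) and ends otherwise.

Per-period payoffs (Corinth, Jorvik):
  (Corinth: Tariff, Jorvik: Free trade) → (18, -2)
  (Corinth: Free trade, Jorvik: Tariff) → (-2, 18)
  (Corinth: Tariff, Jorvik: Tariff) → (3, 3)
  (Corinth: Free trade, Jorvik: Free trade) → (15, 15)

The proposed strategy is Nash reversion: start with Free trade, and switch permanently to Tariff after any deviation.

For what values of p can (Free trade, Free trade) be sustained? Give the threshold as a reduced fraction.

With no time discounting, the continuation probability p plays the role of the discount factor.
Grim-trigger IC: 15/(1−p) ≥ 18 + 3p/(1−p) ⇒ p ≥ (18−15)/(18−3) = 1/5.

1/5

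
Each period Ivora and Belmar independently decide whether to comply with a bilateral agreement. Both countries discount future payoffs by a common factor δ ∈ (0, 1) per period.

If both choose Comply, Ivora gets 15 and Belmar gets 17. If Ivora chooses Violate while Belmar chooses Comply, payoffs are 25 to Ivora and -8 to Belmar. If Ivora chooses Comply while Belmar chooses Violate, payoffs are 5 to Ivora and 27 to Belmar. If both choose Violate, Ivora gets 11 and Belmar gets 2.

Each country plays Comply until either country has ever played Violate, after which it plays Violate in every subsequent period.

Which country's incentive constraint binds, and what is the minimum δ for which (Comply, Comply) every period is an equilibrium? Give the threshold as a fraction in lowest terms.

Ivora; δ ≥ 5/7

For Ivora: deviation gain 25−15 = 10, per-period punishment loss 15−11 = 4. IC gives δ ≥ 10/14 = 5/7.
For Belmar: gain 10, loss 15 per period, so δ ≥ 10/25 = 2/5.
The tighter constraint is Ivora's, so cooperation needs δ ≥ 5/7.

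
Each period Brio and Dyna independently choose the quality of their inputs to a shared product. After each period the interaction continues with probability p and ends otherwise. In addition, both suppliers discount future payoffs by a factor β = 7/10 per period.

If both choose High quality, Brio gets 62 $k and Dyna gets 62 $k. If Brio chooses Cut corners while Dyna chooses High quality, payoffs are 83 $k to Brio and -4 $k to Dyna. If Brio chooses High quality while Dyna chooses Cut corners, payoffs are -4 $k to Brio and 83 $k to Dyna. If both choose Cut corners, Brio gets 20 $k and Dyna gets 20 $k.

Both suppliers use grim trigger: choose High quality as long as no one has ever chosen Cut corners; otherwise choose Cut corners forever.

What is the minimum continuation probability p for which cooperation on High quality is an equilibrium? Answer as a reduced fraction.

Expected continuation weight on next period's payoff is β·p = 7/10·p, which plays the role of the discount factor.
Cooperation requires 7/10·p ≥ (83−62)/(83−20) = 1/3, hence p ≥ 10/21.

10/21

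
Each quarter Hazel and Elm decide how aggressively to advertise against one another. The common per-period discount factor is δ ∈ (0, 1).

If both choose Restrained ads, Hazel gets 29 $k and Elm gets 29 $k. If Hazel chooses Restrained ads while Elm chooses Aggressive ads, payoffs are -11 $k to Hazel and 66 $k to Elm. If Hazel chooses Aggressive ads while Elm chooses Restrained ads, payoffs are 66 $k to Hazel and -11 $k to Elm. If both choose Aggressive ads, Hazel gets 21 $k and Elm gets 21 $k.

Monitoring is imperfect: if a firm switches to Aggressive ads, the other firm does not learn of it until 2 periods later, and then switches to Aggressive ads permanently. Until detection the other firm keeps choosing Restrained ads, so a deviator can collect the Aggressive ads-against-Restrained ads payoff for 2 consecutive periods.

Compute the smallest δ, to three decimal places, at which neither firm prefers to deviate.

0.907

The best deviation is to choose Aggressive ads for all 2 undetected periods, earning 66 each, then 21 forever once detected.
Deviation value: 66(1−δ^2)/(1−δ) + 21δ^2/(1−δ); cooperation value: 29/(1−δ).
IC: 29 ≥ 66(1−δ^2) + 21δ^2 = 66 − 45δ^2.
So δ^2 ≥ 37/45, giving δ ≥ (37/45)^(1/2) ≈ 0.907.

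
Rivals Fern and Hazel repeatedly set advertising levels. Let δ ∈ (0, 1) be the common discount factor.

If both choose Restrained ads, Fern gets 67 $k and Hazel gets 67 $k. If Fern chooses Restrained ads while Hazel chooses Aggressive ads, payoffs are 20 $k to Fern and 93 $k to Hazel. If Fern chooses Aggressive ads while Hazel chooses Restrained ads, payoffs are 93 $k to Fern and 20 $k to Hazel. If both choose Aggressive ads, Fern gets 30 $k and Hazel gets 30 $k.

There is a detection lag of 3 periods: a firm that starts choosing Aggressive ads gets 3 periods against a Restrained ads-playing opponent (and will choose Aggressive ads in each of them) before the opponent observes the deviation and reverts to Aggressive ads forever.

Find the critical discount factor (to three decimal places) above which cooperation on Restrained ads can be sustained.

0.745

A deviator earns 93 for 3 periods, then 30 forever; cooperating earns 67 forever. Multiplying the IC by (1−δ):
67 ≥ 93(1−δ^3) + 30δ^3, so 63·δ^3 ≥ 26 and δ^3 ≥ 26/63.
δ ≥ (26/63)^(1/3) ≈ 0.745.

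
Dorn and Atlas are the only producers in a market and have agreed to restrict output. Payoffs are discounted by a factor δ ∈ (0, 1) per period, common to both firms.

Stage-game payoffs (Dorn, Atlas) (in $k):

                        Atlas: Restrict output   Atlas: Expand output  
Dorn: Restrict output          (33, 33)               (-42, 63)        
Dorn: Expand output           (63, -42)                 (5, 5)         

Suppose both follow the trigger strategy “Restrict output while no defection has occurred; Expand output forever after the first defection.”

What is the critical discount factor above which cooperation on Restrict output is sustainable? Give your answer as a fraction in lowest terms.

Under grim trigger the critical discount factor is (T−C)/(T−P) with T = 63, C = 33, P = 5.
δ* = (63−33)/(63−5) = 30/58 = 15/29.

15/29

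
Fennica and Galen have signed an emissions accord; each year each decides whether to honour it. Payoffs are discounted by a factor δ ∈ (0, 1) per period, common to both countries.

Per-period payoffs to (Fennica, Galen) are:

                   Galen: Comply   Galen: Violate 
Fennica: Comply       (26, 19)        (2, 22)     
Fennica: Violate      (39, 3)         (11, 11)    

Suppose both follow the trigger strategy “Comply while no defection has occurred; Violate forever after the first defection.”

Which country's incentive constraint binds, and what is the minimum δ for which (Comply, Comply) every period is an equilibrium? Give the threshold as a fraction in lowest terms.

Fennica: cooperation gives 26 each period; deviation gives 39 once then 11 forever.
  26/(1−δ) ≥ 39 + 11δ/(1−δ) ⇒ δ ≥ 13/28.
Galen: cooperation gives 19 each period; deviation gives 22 once then 11 forever.
  δ ≥ 3/11.
Both must hold, so the binding constraint is Fennica's: δ ≥ 13/28.

Fennica; δ ≥ 13/28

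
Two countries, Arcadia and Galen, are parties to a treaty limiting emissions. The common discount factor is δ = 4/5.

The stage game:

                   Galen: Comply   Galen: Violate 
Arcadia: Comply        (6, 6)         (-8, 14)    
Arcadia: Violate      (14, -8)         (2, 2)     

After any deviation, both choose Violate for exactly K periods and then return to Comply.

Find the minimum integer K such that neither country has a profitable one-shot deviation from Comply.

No profitable deviation requires (6−2)(δ+…+δ^K) ≥ 14−6, i.e. δ+…+δ^K ≥ 2 ≈ 2.0000.
With δ = 4/5, the partial sums are K=1: 0.8000, K=2: 1.4400, K=3: 1.9520, K=4: 2.3616.
K = 4 is the first length at which the sum reaches 2.0000.

4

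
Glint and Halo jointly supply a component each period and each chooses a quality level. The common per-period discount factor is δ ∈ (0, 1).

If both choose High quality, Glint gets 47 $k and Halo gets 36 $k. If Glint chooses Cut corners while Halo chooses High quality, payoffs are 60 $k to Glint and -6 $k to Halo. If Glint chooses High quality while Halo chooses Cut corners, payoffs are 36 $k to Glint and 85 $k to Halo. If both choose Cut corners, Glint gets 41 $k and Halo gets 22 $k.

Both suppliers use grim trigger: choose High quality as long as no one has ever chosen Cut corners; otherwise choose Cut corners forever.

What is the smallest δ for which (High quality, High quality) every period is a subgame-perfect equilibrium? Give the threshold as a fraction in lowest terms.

7/9

Glint: cooperation gives 47 each period; deviation gives 60 once then 41 forever.
  47/(1−δ) ≥ 60 + 41δ/(1−δ) ⇒ δ ≥ 13/19.
Halo: cooperation gives 36 each period; deviation gives 85 once then 22 forever.
  δ ≥ 49/63 = 7/9.
Both must hold, so the binding constraint is Halo's: δ ≥ 7/9.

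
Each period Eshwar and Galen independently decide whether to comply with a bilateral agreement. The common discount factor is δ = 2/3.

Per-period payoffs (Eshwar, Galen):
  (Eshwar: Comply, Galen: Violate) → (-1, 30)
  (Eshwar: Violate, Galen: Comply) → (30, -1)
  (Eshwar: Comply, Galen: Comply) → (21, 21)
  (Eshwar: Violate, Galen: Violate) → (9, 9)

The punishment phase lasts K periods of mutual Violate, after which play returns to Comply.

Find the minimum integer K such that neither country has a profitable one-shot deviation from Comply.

No profitable deviation requires (21−9)(δ+…+δ^K) ≥ 30−21, i.e. δ+…+δ^K ≥ 3/4 ≈ 0.7500.
With δ = 2/3, the partial sums are K=1: 0.6667, K=2: 1.1111.
K = 2 is the first length at which the sum reaches 0.7500.

2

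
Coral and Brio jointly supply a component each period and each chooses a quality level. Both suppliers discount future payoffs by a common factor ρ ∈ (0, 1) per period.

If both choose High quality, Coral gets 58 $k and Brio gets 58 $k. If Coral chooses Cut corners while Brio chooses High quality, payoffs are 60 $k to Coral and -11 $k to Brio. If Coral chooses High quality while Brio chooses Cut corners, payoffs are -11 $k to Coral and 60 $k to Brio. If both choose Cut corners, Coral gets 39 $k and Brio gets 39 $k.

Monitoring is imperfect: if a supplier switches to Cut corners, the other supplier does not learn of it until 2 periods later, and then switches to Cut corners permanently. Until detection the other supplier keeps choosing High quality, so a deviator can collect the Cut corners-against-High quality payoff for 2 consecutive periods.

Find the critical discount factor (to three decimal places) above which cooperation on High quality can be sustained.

The best deviation is to choose Cut corners for all 2 undetected periods, earning 60 each, then 39 forever once detected.
Deviation value: 60(1−ρ^2)/(1−ρ) + 39ρ^2/(1−ρ); cooperation value: 58/(1−ρ).
IC: 58 ≥ 60(1−ρ^2) + 39ρ^2 = 60 − 21ρ^2.
So ρ^2 ≥ 2/21, giving ρ ≥ (2/21)^(1/2) ≈ 0.309.

0.309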